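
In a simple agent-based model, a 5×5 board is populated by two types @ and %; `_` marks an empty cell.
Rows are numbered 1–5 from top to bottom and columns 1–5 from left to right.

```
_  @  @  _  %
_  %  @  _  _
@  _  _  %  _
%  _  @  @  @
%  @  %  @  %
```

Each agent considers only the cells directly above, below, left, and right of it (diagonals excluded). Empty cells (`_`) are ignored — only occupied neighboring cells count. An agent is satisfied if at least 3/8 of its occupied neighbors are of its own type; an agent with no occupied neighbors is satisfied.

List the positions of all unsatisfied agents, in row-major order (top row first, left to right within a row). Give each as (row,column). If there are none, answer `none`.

Row 1: (1,2)@ 1/2 satisfied · (1,3)@ 2/2 satisfied · (1,5)% 0/0 satisfied
Row 2: (2,2)% 0/2 not · (2,3)@ 1/2 satisfied
Row 3: (3,1)@ 0/1 not · (3,4)% 0/1 not
Row 4: (4,1)% 1/2 satisfied · (4,3)@ 1/2 satisfied · (4,4)@ 3/4 satisfied · (4,5)@ 1/2 satisfied
Row 5: (5,1)% 1/2 satisfied · (5,2)@ 0/2 not · (5,3)% 0/3 not · (5,4)@ 1/3 not · (5,5)% 0/2 not

(2,2), (3,1), (3,4), (5,2), (5,3), (5,4), (5,5)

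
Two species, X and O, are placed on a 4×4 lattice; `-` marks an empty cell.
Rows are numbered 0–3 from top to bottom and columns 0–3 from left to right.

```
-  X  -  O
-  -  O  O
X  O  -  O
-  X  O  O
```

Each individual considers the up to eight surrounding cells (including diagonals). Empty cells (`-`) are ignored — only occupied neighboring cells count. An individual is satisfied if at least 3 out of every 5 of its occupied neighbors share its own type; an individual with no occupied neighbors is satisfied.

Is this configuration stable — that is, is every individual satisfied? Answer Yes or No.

No

(0,1)X 0/1 unhappy
(0,3)O 2/2 ok
(1,2)O 4/5 ok
(1,3)O 3/3 ok
(2,0)X 1/2 unhappy
(2,1)O 2/4 unhappy
(2,3)O 4/4 ok
(3,1)X 1/3 unhappy
(3,2)O 3/4 ok
(3,3)O 2/2 ok
For instance (0,1) has only 0/1 same-type neighbors, below 3/5.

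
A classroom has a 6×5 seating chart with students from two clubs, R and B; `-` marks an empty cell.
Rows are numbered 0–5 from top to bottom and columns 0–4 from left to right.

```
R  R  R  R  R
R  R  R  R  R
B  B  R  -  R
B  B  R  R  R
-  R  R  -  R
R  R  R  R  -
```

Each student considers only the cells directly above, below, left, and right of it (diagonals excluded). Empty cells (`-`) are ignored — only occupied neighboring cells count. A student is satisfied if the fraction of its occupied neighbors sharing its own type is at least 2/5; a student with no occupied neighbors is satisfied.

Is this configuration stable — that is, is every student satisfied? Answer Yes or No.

(0,0)R 2/2 satisfied
(0,1)R 3/3 satisfied
(0,2)R 3/3 satisfied
(0,3)R 3/3 satisfied
(0,4)R 2/2 satisfied
(1,0)R 2/3 satisfied
(1,1)R 3/4 satisfied
(1,2)R 4/4 satisfied
(1,3)R 3/3 satisfied
(1,4)R 3/3 satisfied
(2,0)B 2/3 satisfied
(2,1)B 2/4 satisfied
(2,2)R 2/3 satisfied
(2,4)R 2/2 satisfied
(3,0)B 2/2 satisfied
(3,1)B 2/4 satisfied
(3,2)R 3/4 satisfied
(3,3)R 2/2 satisfied
(3,4)R 3/3 satisfied
(4,1)R 2/3 satisfied
(4,2)R 3/3 satisfied
(4,4)R 1/1 satisfied
(5,0)R 1/1 satisfied
(5,1)R 3/3 satisfied
(5,2)R 3/3 satisfied
(5,3)R 1/1 satisfied
All meet the threshold, so the configuration is stable.

Yes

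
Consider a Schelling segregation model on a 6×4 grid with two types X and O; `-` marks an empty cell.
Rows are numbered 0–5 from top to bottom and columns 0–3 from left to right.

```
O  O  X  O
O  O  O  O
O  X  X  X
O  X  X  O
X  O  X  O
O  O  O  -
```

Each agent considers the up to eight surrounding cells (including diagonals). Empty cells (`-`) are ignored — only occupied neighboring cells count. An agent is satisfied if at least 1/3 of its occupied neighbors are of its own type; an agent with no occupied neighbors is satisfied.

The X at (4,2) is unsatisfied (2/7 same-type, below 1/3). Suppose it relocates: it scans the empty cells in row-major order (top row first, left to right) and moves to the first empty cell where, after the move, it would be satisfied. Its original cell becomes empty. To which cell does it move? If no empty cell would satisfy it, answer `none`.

none

Vacating (4,2). Empty cells in order:
  (5,3): 0/2 same-type → still unsatisfied.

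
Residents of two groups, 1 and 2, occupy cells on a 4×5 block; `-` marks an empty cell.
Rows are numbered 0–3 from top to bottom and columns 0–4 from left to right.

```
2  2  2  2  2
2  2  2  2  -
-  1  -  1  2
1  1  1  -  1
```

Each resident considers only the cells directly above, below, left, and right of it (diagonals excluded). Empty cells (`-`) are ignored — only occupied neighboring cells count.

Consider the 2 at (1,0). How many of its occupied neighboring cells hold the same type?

Occupied neighbors of (1,0): (0,0)=2, (1,1)=2.
Same type (2): 2 of 2.

2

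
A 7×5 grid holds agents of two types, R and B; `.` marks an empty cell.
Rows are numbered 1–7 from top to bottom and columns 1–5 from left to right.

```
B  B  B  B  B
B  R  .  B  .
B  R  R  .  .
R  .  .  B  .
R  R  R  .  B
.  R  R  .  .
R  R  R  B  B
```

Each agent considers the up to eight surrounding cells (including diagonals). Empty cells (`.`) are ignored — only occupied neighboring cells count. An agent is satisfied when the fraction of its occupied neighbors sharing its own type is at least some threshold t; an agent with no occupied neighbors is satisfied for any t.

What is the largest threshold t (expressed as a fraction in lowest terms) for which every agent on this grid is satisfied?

Row 1: (1,1)B 2/3 · (1,2)B 3/4 · (1,3)B 3/4 · (1,4)B 3/3 · (1,5)B 2/2
Row 2: (2,1)B 3/5 · (2,2)R 2/7 · (2,4)B 3/4
Row 3: (3,1)B 1/4 · (3,2)R 3/5 · (3,3)R 2/4
Row 4: (4,1)R 3/4 · (4,4)B 1/3
Row 5: (5,1)R 3/3 · (5,2)R 5/5 · (5,3)R 3/4 · (5,5)B 1/1
Row 6: (6,2)R 7/7 · (6,3)R 5/6
Row 7: (7,1)R 2/2 · (7,2)R 4/4 · (7,3)R 3/4 · (7,4)B 1/3 · (7,5)B 1/1
The smallest same-type fraction is 1/4 at (3,1), which reduces to 1/4. Any threshold above that leaves this agent unsatisfied.

1/4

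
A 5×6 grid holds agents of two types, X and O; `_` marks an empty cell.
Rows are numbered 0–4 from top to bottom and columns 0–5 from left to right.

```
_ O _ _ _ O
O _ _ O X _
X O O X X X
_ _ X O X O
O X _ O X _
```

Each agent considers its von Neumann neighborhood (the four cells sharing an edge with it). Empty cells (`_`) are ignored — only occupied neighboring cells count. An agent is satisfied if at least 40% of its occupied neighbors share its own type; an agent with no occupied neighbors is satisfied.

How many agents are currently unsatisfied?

Row 0: (0,1)O 0/0 satisfied · (0,5)O 0/0 satisfied
Row 1: (1,0)O 0/1 not · (1,3)O 0/2 not · (1,4)X 1/2 satisfied
Row 2: (2,0)X 0/2 not · (2,1)O 1/2 satisfied · (2,2)O 1/3 not · (2,3)X 1/4 not · (2,4)X 4/4 satisfied · (2,5)X 1/2 satisfied
Row 3: (3,2)X 0/2 not · (3,3)O 1/4 not · (3,4)X 2/4 satisfied · (3,5)O 0/2 not
Row 4: (4,0)O 0/1 not · (4,1)X 0/1 not · (4,3)O 1/2 satisfied · (4,4)X 1/2 satisfied
Unsatisfied: (1,0), (1,3), (2,0), (2,2), (2,3), (3,2), (3,3), (3,5), (4,0), (4,1) — 10 in total.

10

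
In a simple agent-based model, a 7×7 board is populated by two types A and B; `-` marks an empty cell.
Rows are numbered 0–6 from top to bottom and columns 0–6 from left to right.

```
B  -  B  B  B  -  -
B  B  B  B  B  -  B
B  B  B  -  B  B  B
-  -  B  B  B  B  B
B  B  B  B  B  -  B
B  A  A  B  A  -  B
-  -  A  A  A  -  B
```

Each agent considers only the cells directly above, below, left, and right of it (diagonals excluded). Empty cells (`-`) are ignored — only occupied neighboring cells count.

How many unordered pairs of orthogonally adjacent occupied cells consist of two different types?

7

Scan each occupied cell's neighbors to the right and below so each pair is counted once.
Row 0: B(0,0)–B(1,0)= B(0,2)–B(0,3)= B(0,2)–B(1,2)= B(0,3)–B(0,4)= B(0,3)–B(1,3)= B(0,4)–B(1,4)=  → 0/6 unlike.
Row 1: B(1,0)–B(1,1)= B(1,0)–B(2,0)= B(1,1)–B(1,2)= B(1,1)–B(2,1)= B(1,2)–B(1,3)= B(1,2)–B(2,2)= B(1,3)–B(1,4)= B(1,4)–B(2,4)= B(1,6)–B(2,6)=  → 0/9 unlike.
Row 2: B(2,0)–B(2,1)= B(2,1)–B(2,2)= B(2,2)–B(3,2)= B(2,4)–B(2,5)= B(2,4)–B(3,4)= B(2,5)–B(2,6)= B(2,5)–B(3,5)= B(2,6)–B(3,6)=  → 0/8 unlike.
Row 3: B(3,2)–B(3,3)= B(3,2)–B(4,2)= B(3,3)–B(3,4)= B(3,3)–B(4,3)= B(3,4)–B(3,5)= B(3,4)–B(4,4)= B(3,5)–B(3,6)= B(3,6)–B(4,6)=  → 0/8 unlike.
Row 4: B(4,0)–B(4,1)= B(4,0)–B(5,0)= B(4,1)–B(4,2)= B(4,1)–A(5,1)≠ B(4,2)–B(4,3)= B(4,2)–A(5,2)≠ B(4,3)–B(4,4)= B(4,3)–B(5,3)= B(4,4)–A(5,4)≠ B(4,6)–B(5,6)=  → 3/10 unlike.
Row 5: B(5,0)–A(5,1)≠ A(5,1)–A(5,2)= A(5,2)–B(5,3)≠ A(5,2)–A(6,2)= B(5,3)–A(5,4)≠ B(5,3)–A(6,3)≠ A(5,4)–A(6,4)= B(5,6)–B(6,6)=  → 4/8 unlike.
Row 6: A(6,2)–A(6,3)= A(6,3)–A(6,4)=  → 0/2 unlike.
Total adjacent occupied pairs: 51; unlike-type pairs: 7.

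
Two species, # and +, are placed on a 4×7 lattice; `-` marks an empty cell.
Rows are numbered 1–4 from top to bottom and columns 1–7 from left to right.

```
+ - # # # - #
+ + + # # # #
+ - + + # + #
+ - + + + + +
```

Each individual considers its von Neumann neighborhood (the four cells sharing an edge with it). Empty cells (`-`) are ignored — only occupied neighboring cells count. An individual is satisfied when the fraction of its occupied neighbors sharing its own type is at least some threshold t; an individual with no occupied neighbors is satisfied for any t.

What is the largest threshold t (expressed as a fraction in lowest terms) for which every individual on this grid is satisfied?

Row 1: (1,1)+ 1/1 · (1,3)# 1/2 · (1,4)# 3/3 · (1,5)# 2/2 · (1,7)# 1/1
Row 2: (2,1)+ 3/3 · (2,2)+ 2/2 · (2,3)+ 2/4 · (2,4)# 2/4 · (2,5)# 4/4 · (2,6)# 2/3 · (2,7)# 3/3
Row 3: (3,1)+ 2/2 · (3,3)+ 3/3 · (3,4)+ 2/4 · (3,5)# 1/4 · (3,6)+ 1/4 · (3,7)# 1/3
Row 4: (4,1)+ 1/1 · (4,3)+ 2/2 · (4,4)+ 3/3 · (4,5)+ 2/3 · (4,6)+ 3/3 · (4,7)+ 1/2
The smallest same-type fraction is 1/4 at (3,5), which reduces to 1/4. Any threshold above that leaves this individual unsatisfied.

1/4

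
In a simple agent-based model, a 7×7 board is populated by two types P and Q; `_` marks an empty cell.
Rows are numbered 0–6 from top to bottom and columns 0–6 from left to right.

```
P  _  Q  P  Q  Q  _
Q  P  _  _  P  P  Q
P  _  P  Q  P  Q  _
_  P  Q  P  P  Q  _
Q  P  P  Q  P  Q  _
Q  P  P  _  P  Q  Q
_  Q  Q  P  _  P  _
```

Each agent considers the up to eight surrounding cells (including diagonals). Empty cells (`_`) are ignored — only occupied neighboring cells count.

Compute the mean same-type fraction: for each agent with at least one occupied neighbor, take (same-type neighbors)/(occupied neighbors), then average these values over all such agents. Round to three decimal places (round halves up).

(0,0)P 1/2
(0,2)Q 0/2
(0,3)P 1/3
(0,4)Q 1/4
(0,5)Q 2/4
(1,0)Q 0/3
(1,1)P 3/5
(1,4)P 3/7
(1,5)P 2/6
(1,6)Q 2/3
(2,0)P 2/3
(2,2)P 3/5
(2,3)Q 1/6
(2,4)P 4/7
(2,5)Q 2/6
(3,1)P 4/6
(3,2)Q 2/7
(3,3)P 5/8
(3,4)P 3/8
(3,5)Q 2/5
(4,0)Q 1/4
(4,1)P 4/7
(4,2)P 5/7
(4,3)Q 1/7
(4,4)P 3/7
(4,5)Q 3/6
(5,0)Q 2/4
(5,1)P 3/7
(5,2)P 4/7
(5,4)P 3/6
(5,5)Q 2/5
(5,6)Q 2/3
(6,1)Q 2/4
(6,2)Q 1/4
(6,3)P 2/3
(6,5)P 1/3
Sum over 36 agents: 1/2 + 0/2 + 1/3 + 1/4 + 2/4 + 0/3 + 3/5 + 3/7 + 2/6 + 2/3 + 2/3 + 3/5 + 1/6 + 4/7 + 2/6 + 4/6 + 2/7 + 5/8 + 3/8 + 2/5 + 1/4 + 4/7 + 5/7 + 1/7 + 3/7 + 3/6 + 2/4 + 3/7 + 4/7 + 3/6 + 2/5 + 2/3 + 2/4 + 1/4 + 2/3 + 1/3 = 1321/84; mean = 1321/84 ÷ 36 = 1321/3024 = 0.436838… → 0.437.

0.437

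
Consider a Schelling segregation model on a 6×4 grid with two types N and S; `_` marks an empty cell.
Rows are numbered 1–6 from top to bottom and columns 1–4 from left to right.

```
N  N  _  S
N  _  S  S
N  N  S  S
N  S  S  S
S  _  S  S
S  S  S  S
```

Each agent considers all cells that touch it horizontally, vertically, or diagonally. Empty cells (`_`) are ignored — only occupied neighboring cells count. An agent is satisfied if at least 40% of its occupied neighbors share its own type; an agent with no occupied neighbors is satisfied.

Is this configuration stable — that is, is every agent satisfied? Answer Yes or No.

Row 1: (1,1)N 2/2 ok · (1,2)N 2/3 ok · (1,4)S 2/2 ok
Row 2: (2,1)N 4/4 ok · (2,3)S 4/6 ok · (2,4)S 4/4 ok
Row 3: (3,1)N 3/4 ok · (3,2)N 3/7 ok · (3,3)S 6/7 ok · (3,4)S 5/5 ok
Row 4: (4,1)N 2/4 ok · (4,2)S 4/7 ok · (4,3)S 6/7 ok · (4,4)S 5/5 ok
Row 5: (5,1)S 3/4 ok · (5,3)S 7/7 ok · (5,4)S 5/5 ok
Row 6: (6,1)S 2/2 ok · (6,2)S 4/4 ok · (6,3)S 4/4 ok · (6,4)S 3/3 ok
All meet the threshold, so the configuration is stable.

Yes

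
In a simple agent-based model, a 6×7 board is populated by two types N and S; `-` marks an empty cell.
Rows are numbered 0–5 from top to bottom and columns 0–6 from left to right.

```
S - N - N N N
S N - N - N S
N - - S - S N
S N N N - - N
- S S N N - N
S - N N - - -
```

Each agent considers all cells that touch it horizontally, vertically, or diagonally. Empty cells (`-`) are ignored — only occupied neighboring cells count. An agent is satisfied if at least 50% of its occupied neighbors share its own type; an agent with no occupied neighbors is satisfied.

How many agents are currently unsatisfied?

(0,0)S 1/2 satisfied
(0,2)N 2/2 satisfied
(0,4)N 3/3 satisfied
(0,5)N 3/4 satisfied
(0,6)N 2/3 satisfied
(1,0)S 1/3 not
(1,1)N 2/4 satisfied
(1,3)N 2/3 satisfied
(1,5)N 4/6 satisfied
(1,6)S 1/5 not
(2,0)N 2/4 satisfied
(2,3)S 0/3 not
(2,5)S 1/4 not
(2,6)N 2/4 satisfied
(3,0)S 1/3 not
(3,1)N 2/5 not
(3,2)N 3/6 satisfied
(3,3)N 3/5 satisfied
(3,6)N 2/3 satisfied
(4,1)S 3/6 satisfied
(4,2)S 1/7 not
(4,3)N 5/6 satisfied
(4,4)N 3/3 satisfied
(4,6)N 1/1 satisfied
(5,0)S 1/1 satisfied
(5,2)N 2/4 satisfied
(5,3)N 3/4 satisfied
Unsatisfied: (1,0), (1,6), (2,3), (2,5), (3,0), (3,1), (4,2) — 7 in total.

7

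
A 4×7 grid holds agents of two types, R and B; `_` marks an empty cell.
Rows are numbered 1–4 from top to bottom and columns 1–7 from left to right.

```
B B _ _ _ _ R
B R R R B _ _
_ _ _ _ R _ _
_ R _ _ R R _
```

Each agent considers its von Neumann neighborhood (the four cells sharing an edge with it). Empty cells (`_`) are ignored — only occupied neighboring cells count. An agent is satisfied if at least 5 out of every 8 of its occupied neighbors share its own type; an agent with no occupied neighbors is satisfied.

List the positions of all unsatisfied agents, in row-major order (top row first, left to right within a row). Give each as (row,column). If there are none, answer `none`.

(1,1)B 2/2 ✓
(1,2)B 1/2 ✗
(1,7)R 0/0 ✓
(2,1)B 1/2 ✗
(2,2)R 1/3 ✗
(2,3)R 2/2 ✓
(2,4)R 1/2 ✗
(2,5)B 0/2 ✗
(3,5)R 1/2 ✗
(4,2)R 0/0 ✓
(4,5)R 2/2 ✓
(4,6)R 1/1 ✓

(1,2), (2,1), (2,2), (2,4), (2,5), (3,5)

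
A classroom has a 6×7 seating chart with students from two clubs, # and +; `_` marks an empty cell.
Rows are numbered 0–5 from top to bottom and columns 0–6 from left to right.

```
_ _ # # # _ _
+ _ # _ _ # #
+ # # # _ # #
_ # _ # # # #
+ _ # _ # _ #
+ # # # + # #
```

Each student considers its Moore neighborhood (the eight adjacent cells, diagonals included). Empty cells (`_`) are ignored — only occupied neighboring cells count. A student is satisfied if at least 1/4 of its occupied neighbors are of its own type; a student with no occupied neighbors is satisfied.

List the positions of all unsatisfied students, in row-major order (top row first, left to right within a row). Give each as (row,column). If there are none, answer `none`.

(5,4)

(0,2)# 2/2 ✓
(0,3)# 3/3 ✓
(0,4)# 2/2 ✓
(1,0)+ 1/2 ✓
(1,2)# 5/5 ✓
(1,5)# 4/4 ✓
(1,6)# 3/3 ✓
(2,0)+ 1/3 ✓
(2,1)# 3/5 ✓
(2,2)# 5/5 ✓
(2,3)# 4/4 ✓
(2,5)# 6/6 ✓
(2,6)# 5/5 ✓
(3,1)# 3/5 ✓
(3,3)# 5/5 ✓
(3,4)# 5/5 ✓
(3,5)# 6/6 ✓
(3,6)# 4/4 ✓
(4,0)+ 1/3 ✓
(4,2)# 5/5 ✓
(4,4)# 5/6 ✓
(4,6)# 4/4 ✓
(5,0)+ 1/2 ✓
(5,1)# 2/4 ✓
(5,2)# 3/3 ✓
(5,3)# 3/4 ✓
(5,4)+ 0/3 ✗
(5,5)# 3/4 ✓
(5,6)# 2/2 ✓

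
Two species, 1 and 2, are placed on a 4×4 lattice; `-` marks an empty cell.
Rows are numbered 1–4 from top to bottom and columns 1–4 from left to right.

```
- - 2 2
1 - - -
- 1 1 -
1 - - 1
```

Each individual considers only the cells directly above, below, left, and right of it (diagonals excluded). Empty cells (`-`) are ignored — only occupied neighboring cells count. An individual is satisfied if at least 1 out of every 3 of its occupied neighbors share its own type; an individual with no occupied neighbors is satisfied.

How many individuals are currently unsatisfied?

(1,3)2 1/1 satisfied
(1,4)2 1/1 satisfied
(2,1)1 0/0 satisfied
(3,2)1 1/1 satisfied
(3,3)1 1/1 satisfied
(4,1)1 0/0 satisfied
(4,4)1 0/0 satisfied
Every one meets the threshold.

0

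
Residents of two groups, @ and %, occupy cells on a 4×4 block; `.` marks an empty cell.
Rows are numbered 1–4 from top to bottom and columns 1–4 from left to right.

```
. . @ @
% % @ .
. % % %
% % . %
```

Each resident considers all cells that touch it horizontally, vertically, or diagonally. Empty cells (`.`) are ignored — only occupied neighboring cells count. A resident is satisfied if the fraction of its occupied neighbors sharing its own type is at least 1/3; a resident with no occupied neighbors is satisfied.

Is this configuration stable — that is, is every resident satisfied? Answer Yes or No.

Row 1: (1,3)@ 2/3 ✓ · (1,4)@ 2/2 ✓
Row 2: (2,1)% 2/2 ✓ · (2,2)% 3/5 ✓ · (2,3)@ 2/6 ✓
Row 3: (3,2)% 5/6 ✓ · (3,3)% 5/6 ✓ · (3,4)% 2/3 ✓
Row 4: (4,1)% 2/2 ✓ · (4,2)% 3/3 ✓ · (4,4)% 2/2 ✓
All meet the threshold, so the configuration is stable.

Yes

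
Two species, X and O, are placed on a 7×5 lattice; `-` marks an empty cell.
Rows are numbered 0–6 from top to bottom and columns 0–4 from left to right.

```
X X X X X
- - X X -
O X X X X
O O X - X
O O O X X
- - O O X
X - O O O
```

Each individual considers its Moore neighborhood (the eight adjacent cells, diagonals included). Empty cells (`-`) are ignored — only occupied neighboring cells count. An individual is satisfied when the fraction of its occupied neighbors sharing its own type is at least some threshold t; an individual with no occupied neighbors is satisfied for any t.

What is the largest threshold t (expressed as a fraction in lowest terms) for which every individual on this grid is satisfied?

2/5

Row 0: (0,0)X 1/1 · (0,1)X 3/3 · (0,2)X 4/4 · (0,3)X 4/4 · (0,4)X 2/2
Row 1: (1,2)X 7/7 · (1,3)X 7/7
Row 2: (2,0)O 2/3 · (2,1)X 3/6 · (2,2)X 5/6 · (2,3)X 6/6 · (2,4)X 3/3
Row 3: (3,0)O 4/5 · (3,1)O 5/8 · (3,2)X 4/7 · (3,4)X 4/4
Row 4: (4,0)O 3/3 · (4,1)O 5/6 · (4,2)O 4/6 · (4,3)X 4/7 · (4,4)X 3/4
Row 5: (5,2)O 5/6 · (5,3)O 5/8 · (5,4)X 2/5
Row 6: (6,0)X — no occupied neighbors · (6,2)O 3/3 · (6,3)O 4/5 · (6,4)O 2/3
The smallest same-type fraction is 2/5 at (5,4), which reduces to 2/5. Any threshold above that leaves this individual unsatisfied.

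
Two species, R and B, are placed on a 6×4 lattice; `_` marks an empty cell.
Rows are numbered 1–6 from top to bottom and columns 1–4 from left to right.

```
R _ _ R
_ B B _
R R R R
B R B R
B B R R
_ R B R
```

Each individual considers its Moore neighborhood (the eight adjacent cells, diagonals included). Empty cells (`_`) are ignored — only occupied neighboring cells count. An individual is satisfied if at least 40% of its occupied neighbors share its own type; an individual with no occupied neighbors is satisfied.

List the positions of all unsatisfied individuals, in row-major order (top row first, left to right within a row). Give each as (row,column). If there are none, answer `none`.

Row 1: (1,1)R 0/1 unhappy · (1,4)R 0/1 unhappy
Row 2: (2,2)B 1/5 unhappy · (2,3)B 1/5 unhappy
Row 3: (3,1)R 2/4 ok · (3,2)R 3/7 ok · (3,3)R 4/7 ok · (3,4)R 2/4 ok
Row 4: (4,1)B 2/5 ok · (4,2)R 4/8 ok · (4,3)B 1/8 unhappy · (4,4)R 4/5 ok
Row 5: (5,1)B 2/4 ok · (5,2)B 4/7 ok · (5,3)R 5/8 ok · (5,4)R 3/5 ok
Row 6: (6,2)R 1/4 unhappy · (6,3)B 1/5 unhappy · (6,4)R 2/3 ok

(1,1), (1,4), (2,2), (2,3), (4,3), (6,2), (6,3)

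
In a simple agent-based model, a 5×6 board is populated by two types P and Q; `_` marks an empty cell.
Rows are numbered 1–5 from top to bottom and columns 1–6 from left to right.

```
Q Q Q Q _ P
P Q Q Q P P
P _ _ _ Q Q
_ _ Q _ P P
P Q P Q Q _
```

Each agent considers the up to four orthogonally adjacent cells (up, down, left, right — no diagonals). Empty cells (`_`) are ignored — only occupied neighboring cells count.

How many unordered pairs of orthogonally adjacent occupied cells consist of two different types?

12

Scan each occupied cell's neighbors to the right and below so each pair is counted once.
Row 1: Q(1,1)–Q(1,2)= Q(1,1)–P(2,1)≠ Q(1,2)–Q(1,3)= Q(1,2)–Q(2,2)= Q(1,3)–Q(1,4)= Q(1,3)–Q(2,3)= Q(1,4)–Q(2,4)= P(1,6)–P(2,6)=  → 1/8 unlike.
Row 2: P(2,1)–Q(2,2)≠ P(2,1)–P(3,1)= Q(2,2)–Q(2,3)= Q(2,3)–Q(2,4)= Q(2,4)–P(2,5)≠ P(2,5)–P(2,6)= P(2,5)–Q(3,5)≠ P(2,6)–Q(3,6)≠  → 4/8 unlike.
Row 3: Q(3,5)–Q(3,6)= Q(3,5)–P(4,5)≠ Q(3,6)–P(4,6)≠  → 2/3 unlike.
Row 4: Q(4,3)–P(5,3)≠ P(4,5)–P(4,6)= P(4,5)–Q(5,5)≠  → 2/3 unlike.
Row 5: P(5,1)–Q(5,2)≠ Q(5,2)–P(5,3)≠ P(5,3)–Q(5,4)≠ Q(5,4)–Q(5,5)=  → 3/4 unlike.
Total adjacent occupied pairs: 26; unlike-type pairs: 12.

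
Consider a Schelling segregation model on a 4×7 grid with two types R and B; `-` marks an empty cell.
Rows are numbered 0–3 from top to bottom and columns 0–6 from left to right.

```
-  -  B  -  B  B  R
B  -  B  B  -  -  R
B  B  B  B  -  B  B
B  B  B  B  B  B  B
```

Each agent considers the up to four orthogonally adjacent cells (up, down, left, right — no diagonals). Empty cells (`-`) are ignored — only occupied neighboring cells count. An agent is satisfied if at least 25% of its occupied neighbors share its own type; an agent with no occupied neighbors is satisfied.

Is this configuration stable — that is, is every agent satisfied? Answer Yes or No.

(0,2)B 1/1 ✓
(0,4)B 1/1 ✓
(0,5)B 1/2 ✓
(0,6)R 1/2 ✓
(1,0)B 1/1 ✓
(1,2)B 3/3 ✓
(1,3)B 2/2 ✓
(1,6)R 1/2 ✓
(2,0)B 3/3 ✓
(2,1)B 3/3 ✓
(2,2)B 4/4 ✓
(2,3)B 3/3 ✓
(2,5)B 2/2 ✓
(2,6)B 2/3 ✓
(3,0)B 2/2 ✓
(3,1)B 3/3 ✓
(3,2)B 3/3 ✓
(3,3)B 3/3 ✓
(3,4)B 2/2 ✓
(3,5)B 3/3 ✓
(3,6)B 2/2 ✓
All meet the threshold, so the configuration is stable.

Yes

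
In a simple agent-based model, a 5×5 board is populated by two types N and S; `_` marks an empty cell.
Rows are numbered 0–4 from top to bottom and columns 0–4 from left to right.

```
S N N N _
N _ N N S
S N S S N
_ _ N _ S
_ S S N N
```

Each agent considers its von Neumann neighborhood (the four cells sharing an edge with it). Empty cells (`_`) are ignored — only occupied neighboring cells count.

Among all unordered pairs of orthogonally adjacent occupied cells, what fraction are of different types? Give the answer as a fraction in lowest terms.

15/23

Scan each occupied cell's neighbors to the right and below so each pair is counted once.
From row 0: 2 unlike of 6 pairs (running 2/6).
From row 1: 5 unlike of 6 pairs (running 7/12).
From row 2: 5 unlike of 6 pairs (running 12/18).
From row 3: 2 unlike of 2 pairs (running 14/20).
From row 4: 1 unlike of 3 pairs (running 15/23).
Total adjacent occupied pairs: 23; unlike-type pairs: 15.
15/23 is already in lowest terms.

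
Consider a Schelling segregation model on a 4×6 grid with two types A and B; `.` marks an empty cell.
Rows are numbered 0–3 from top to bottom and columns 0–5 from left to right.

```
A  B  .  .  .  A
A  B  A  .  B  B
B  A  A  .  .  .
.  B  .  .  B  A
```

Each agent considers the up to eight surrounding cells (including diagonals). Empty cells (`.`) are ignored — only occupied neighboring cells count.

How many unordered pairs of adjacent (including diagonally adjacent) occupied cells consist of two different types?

15

Scan each occupied cell's neighbors to the right and below (and the two forward diagonals) so each pair is counted once.
Row 0: A(0,0)–B(0,1)≠ A(0,0)–A(1,0)= A(0,0)–B(1,1)≠ B(0,1)–B(1,1)= B(0,1)–A(1,2)≠ B(0,1)–A(1,0)≠ A(0,5)–B(1,5)≠ A(0,5)–B(1,4)≠  → 6/8 unlike.
Row 1: A(1,0)–B(1,1)≠ A(1,0)–B(2,0)≠ A(1,0)–A(2,1)= B(1,1)–A(1,2)≠ B(1,1)–A(2,1)≠ B(1,1)–A(2,2)≠ B(1,1)–B(2,0)= A(1,2)–A(2,2)= A(1,2)–A(2,1)= B(1,4)–B(1,5)=  → 5/10 unlike.
Row 2: B(2,0)–A(2,1)≠ B(2,0)–B(3,1)= A(2,1)–A(2,2)= A(2,1)–B(3,1)≠ A(2,2)–B(3,1)≠  → 3/5 unlike.
Row 3: B(3,4)–A(3,5)≠  → 1/1 unlike.
Total adjacent occupied pairs: 24; unlike-type pairs: 15.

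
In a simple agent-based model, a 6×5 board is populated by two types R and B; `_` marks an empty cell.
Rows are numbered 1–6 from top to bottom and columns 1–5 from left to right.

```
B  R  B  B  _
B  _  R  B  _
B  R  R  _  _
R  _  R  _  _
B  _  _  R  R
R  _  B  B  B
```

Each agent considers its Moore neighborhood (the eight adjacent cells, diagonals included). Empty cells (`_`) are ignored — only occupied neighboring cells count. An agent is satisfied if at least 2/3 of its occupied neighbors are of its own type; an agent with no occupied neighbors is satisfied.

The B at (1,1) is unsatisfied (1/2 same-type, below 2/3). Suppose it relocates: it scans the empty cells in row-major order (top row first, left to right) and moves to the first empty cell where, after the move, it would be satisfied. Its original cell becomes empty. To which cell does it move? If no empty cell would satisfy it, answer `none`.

(1,5)

Vacating (1,1). Empty cells in order:
  (1,5): 2/2 same-type → satisfied — stop here.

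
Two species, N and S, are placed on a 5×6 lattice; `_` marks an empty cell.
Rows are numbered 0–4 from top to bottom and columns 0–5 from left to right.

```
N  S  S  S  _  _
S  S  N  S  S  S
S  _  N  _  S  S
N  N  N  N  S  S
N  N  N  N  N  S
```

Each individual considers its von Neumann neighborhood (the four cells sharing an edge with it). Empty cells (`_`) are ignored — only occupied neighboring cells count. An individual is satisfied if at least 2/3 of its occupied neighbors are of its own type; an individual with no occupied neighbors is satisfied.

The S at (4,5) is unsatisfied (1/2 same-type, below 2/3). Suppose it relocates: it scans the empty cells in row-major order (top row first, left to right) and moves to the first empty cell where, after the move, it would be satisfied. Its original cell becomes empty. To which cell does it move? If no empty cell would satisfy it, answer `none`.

Vacating (4,5). Empty cells in order:
  (0,4): 2/2 same-type → satisfied — stop here.

(0,4)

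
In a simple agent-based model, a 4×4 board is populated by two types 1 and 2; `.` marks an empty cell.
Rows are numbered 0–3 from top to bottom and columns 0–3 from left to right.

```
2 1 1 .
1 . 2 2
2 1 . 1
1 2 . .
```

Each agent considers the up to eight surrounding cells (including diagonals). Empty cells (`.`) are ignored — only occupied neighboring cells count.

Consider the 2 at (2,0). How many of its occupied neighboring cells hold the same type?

Occupied neighbors of (2,0): (1,0)=1, (2,1)=1, (3,0)=1, (3,1)=2.
Same type (2): 1 of 4.

1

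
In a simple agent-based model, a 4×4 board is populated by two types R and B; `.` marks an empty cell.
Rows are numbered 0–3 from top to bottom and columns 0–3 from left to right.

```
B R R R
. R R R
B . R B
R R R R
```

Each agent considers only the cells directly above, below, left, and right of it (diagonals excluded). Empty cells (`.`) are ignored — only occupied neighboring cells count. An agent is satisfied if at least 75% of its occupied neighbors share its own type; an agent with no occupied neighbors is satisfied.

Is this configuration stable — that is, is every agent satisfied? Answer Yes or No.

No

Row 0: (0,0)B 0/1 unhappy · (0,1)R 2/3 unhappy · (0,2)R 3/3 ok · (0,3)R 2/2 ok
Row 1: (1,1)R 2/2 ok · (1,2)R 4/4 ok · (1,3)R 2/3 unhappy
Row 2: (2,0)B 0/1 unhappy · (2,2)R 2/3 unhappy · (2,3)B 0/3 unhappy
Row 3: (3,0)R 1/2 unhappy · (3,1)R 2/2 ok · (3,2)R 3/3 ok · (3,3)R 1/2 unhappy
For instance (0,0) has only 0/1 same-type neighbors, below 3/4.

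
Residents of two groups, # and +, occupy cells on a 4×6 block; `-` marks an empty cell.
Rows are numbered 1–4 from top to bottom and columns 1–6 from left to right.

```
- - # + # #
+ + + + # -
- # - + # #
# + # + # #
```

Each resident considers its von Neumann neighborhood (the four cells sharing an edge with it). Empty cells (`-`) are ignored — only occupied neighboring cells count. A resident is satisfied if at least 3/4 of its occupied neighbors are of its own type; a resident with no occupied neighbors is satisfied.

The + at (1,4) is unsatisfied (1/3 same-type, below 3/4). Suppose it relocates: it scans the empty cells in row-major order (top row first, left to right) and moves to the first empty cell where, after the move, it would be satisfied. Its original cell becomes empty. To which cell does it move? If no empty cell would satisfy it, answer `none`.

Vacating (1,4). Empty cells in order:
  (1,1): 1/1 same-type → satisfied — stop here.

(1,1)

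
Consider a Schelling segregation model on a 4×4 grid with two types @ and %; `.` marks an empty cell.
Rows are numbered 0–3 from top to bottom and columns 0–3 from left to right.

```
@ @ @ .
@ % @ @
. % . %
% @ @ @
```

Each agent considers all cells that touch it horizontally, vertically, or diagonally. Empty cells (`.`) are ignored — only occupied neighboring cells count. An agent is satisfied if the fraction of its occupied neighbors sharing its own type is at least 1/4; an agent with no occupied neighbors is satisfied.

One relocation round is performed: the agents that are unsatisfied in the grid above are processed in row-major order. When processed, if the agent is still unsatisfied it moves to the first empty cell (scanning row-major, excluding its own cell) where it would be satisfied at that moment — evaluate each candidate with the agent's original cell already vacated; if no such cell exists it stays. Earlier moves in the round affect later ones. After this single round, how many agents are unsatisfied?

Initially unsatisfied (in order): (1,1), (2,3).
  (1,1) → (2,0).
  (2,3) → (1,1).
Resulting grid:
@ @ @ .
@ % @ @
% % . .
% @ @ @
All satisfied now.

0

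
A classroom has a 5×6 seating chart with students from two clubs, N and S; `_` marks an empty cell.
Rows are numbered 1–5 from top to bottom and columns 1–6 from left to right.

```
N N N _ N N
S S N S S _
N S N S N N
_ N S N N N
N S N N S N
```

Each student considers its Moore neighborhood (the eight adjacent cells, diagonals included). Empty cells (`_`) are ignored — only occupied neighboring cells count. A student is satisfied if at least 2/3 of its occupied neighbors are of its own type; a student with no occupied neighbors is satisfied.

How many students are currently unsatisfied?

23

(1,1)N 1/3 ✗
(1,2)N 3/5 ✗
(1,3)N 2/4 ✗
(1,5)N 1/3 ✗
(1,6)N 1/2 ✗
(2,1)S 2/5 ✗
(2,2)S 2/8 ✗
(2,3)N 3/7 ✗
(2,4)S 2/7 ✗
(2,5)S 2/6 ✗
(3,1)N 1/4 ✗
(3,2)S 3/7 ✗
(3,3)N 3/8 ✗
(3,4)S 3/8 ✗
(3,5)N 4/7 ✗
(3,6)N 3/4 ✓
(4,2)N 4/7 ✗
(4,3)S 3/8 ✗
(4,4)N 5/8 ✗
(4,5)N 6/8 ✓
(4,6)N 4/5 ✓
(5,1)N 1/2 ✗
(5,2)S 1/4 ✗
(5,3)N 3/5 ✗
(5,4)N 3/5 ✗
(5,5)S 0/5 ✗
(5,6)N 2/3 ✓
Unsatisfied: (1,1), (1,2), (1,3), (1,5), (1,6), (2,1), (2,2), (2,3), (2,4), (2,5), (3,1), (3,2), (3,3), (3,4), (3,5), (4,2), (4,3), (4,4), (5,1), (5,2), (5,3), (5,4), (5,5) — 23 in total.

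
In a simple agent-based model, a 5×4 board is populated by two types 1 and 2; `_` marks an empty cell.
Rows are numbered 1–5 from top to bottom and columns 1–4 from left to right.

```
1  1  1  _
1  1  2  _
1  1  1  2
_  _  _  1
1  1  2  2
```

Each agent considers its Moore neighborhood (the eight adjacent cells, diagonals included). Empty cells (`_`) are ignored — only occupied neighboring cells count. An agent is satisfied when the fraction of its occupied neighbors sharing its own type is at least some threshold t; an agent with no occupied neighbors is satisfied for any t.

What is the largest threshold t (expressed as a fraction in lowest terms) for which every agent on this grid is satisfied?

Row 1: (1,1)1 3/3 · (1,2)1 4/5 · (1,3)1 2/3
Row 2: (2,1)1 5/5 · (2,2)1 7/8 · (2,3)2 1/6
Row 3: (3,1)1 3/3 · (3,2)1 4/5 · (3,3)1 3/5 · (3,4)2 1/3
Row 4: (4,4)1 1/4
Row 5: (5,1)1 1/1 · (5,2)1 1/2 · (5,3)2 1/3 · (5,4)2 1/2
The smallest same-type fraction is 1/6 at (2,3), which reduces to 1/6. Any threshold above that leaves this agent unsatisfied.

1/6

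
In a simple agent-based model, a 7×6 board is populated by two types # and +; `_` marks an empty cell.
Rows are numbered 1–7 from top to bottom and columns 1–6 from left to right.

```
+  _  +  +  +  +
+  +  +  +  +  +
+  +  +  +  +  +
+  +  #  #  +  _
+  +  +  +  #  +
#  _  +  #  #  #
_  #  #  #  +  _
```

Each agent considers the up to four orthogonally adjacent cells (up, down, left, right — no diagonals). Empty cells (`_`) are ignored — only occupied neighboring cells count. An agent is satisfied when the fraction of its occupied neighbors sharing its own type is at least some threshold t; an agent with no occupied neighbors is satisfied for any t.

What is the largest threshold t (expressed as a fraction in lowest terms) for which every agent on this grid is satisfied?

0/1

(1,1)+ 1/1
(1,3)+ 2/2
(1,4)+ 3/3
(1,5)+ 3/3
(1,6)+ 2/2
(2,1)+ 3/3
(2,2)+ 3/3
(2,3)+ 4/4
(2,4)+ 4/4
(2,5)+ 4/4
(2,6)+ 3/3
(3,1)+ 3/3
(3,2)+ 4/4
(3,3)+ 3/4
(3,4)+ 3/4
(3,5)+ 4/4
(3,6)+ 2/2
(4,1)+ 3/3
(4,2)+ 3/4
(4,3)# 1/4
(4,4)# 1/4
(4,5)+ 1/3
(5,1)+ 2/3
(5,2)+ 3/3
(5,3)+ 3/4
(5,4)+ 1/4
(5,5)# 1/4
(5,6)+ 0/2
(6,1)# 0/1
(6,3)+ 1/3
(6,4)# 2/4
(6,5)# 3/4
(6,6)# 1/2
(7,2)# 1/1
(7,3)# 2/3
(7,4)# 2/3
(7,5)+ 0/2
The smallest same-type fraction is 0/2 at (5,6), which reduces to 0/1. Any threshold above that leaves this agent unsatisfied.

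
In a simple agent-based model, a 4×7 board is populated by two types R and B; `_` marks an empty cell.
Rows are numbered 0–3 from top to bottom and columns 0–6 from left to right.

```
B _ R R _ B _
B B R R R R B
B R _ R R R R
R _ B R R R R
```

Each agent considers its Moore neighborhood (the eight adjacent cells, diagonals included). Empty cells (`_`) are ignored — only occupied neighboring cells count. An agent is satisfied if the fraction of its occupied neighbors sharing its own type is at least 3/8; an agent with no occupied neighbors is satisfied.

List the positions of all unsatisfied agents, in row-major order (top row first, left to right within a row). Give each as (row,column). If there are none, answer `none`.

Row 0: (0,0)B 2/2 satisfied · (0,2)R 3/4 satisfied · (0,3)R 4/4 satisfied · (0,5)B 1/3 not
Row 1: (1,0)B 3/4 satisfied · (1,1)B 3/6 satisfied · (1,2)R 5/6 satisfied · (1,3)R 6/6 satisfied · (1,4)R 6/7 satisfied · (1,5)R 4/6 satisfied · (1,6)B 1/4 not
Row 2: (2,0)B 2/4 satisfied · (2,1)R 2/6 not · (2,3)R 6/7 satisfied · (2,4)R 8/8 satisfied · (2,5)R 7/8 satisfied · (2,6)R 4/5 satisfied
Row 3: (3,0)R 1/2 satisfied · (3,2)B 0/3 not · (3,3)R 3/4 satisfied · (3,4)R 5/5 satisfied · (3,5)R 5/5 satisfied · (3,6)R 3/3 satisfied

(0,5), (1,6), (2,1), (3,2)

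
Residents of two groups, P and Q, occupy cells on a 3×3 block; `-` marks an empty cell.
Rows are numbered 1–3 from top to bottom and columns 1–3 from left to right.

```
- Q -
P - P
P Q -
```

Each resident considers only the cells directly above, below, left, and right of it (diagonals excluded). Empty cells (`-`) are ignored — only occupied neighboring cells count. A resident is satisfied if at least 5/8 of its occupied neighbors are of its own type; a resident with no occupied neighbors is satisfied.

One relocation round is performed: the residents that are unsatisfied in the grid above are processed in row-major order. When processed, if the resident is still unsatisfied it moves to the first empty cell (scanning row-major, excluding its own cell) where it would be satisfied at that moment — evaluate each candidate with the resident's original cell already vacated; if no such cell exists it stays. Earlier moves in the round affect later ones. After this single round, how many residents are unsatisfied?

2

Initially unsatisfied (in order): (3,1), (3,2).
  (3,1): no empty cell satisfies it; stays.
  (3,2): no empty cell satisfies it; stays.
Resulting grid:
- Q -
P - P
P Q -
Unsatisfied now: (3,1), (3,2).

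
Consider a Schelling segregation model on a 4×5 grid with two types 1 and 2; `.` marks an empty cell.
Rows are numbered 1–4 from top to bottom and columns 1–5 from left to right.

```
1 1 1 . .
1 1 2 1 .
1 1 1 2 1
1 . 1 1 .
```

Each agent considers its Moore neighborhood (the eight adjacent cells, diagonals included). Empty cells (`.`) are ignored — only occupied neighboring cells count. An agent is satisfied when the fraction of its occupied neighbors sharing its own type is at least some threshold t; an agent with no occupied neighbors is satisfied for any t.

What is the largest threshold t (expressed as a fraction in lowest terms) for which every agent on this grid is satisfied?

1/7

(1,1)1 3/3
(1,2)1 4/5
(1,3)1 3/4
(2,1)1 5/5
(2,2)1 7/8
(2,3)2 1/7
(2,4)1 3/5
(3,1)1 4/4
(3,2)1 6/7
(3,3)1 5/7
(3,4)2 1/6
(3,5)1 2/3
(4,1)1 2/2
(4,3)1 3/4
(4,4)1 3/4
The smallest same-type fraction is 1/7 at (2,3), which reduces to 1/7. Any threshold above that leaves this agent unsatisfied.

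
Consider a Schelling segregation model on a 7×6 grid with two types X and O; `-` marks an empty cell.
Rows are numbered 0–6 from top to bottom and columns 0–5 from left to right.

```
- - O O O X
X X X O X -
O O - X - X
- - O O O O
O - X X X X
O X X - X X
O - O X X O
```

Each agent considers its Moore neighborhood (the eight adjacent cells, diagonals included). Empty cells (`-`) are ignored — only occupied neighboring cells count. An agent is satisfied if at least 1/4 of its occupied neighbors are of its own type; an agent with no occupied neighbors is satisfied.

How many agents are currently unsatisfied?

(0,2)O 2/4 satisfied
(0,3)O 3/5 satisfied
(0,4)O 2/4 satisfied
(0,5)X 1/2 satisfied
(1,0)X 1/3 satisfied
(1,1)X 2/5 satisfied
(1,2)X 2/6 satisfied
(1,3)O 3/6 satisfied
(1,4)X 3/6 satisfied
(2,0)O 1/3 satisfied
(2,1)O 2/5 satisfied
(2,3)X 2/6 satisfied
(2,5)X 1/3 satisfied
(3,2)O 2/5 satisfied
(3,3)O 2/6 satisfied
(3,4)O 2/7 satisfied
(3,5)O 1/4 satisfied
(4,0)O 1/2 satisfied
(4,2)X 3/5 satisfied
(4,3)X 4/7 satisfied
(4,4)X 4/7 satisfied
(4,5)X 3/5 satisfied
(5,0)O 2/3 satisfied
(5,1)X 2/6 satisfied
(5,2)X 4/5 satisfied
(5,4)X 6/7 satisfied
(5,5)X 4/5 satisfied
(6,0)O 1/2 satisfied
(6,2)O 0/3 not
(6,3)X 3/4 satisfied
(6,4)X 3/4 satisfied
(6,5)O 0/3 not
Unsatisfied: (6,2), (6,5) — 2 in total.

2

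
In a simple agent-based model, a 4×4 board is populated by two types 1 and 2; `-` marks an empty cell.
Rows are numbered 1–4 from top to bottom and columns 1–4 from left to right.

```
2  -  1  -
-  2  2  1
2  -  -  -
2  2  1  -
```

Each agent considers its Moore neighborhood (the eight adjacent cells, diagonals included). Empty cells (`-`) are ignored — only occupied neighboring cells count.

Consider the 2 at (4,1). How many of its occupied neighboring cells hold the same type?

Occupied neighbors of (4,1): (3,1)=2, (4,2)=2.
Same type (2): 2 of 2.

2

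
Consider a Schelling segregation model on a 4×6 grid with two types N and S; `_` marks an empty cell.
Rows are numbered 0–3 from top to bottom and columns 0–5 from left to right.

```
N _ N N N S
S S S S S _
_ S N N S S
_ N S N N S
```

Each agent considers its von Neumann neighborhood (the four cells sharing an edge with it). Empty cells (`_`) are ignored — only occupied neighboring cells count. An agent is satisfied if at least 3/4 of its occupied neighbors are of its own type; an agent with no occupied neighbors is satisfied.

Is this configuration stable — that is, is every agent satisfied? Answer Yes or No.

(0,0)N 0/1 unhappy
(0,2)N 1/2 unhappy
(0,3)N 2/3 unhappy
(0,4)N 1/3 unhappy
(0,5)S 0/1 unhappy
(1,0)S 1/2 unhappy
(1,1)S 3/3 ok
(1,2)S 2/4 unhappy
(1,3)S 2/4 unhappy
(1,4)S 2/3 unhappy
(2,1)S 1/3 unhappy
(2,2)N 1/4 unhappy
(2,3)N 2/4 unhappy
(2,4)S 2/4 unhappy
(2,5)S 2/2 ok
(3,1)N 0/2 unhappy
(3,2)S 0/3 unhappy
(3,3)N 2/3 unhappy
(3,4)N 1/3 unhappy
(3,5)S 1/2 unhappy
For instance (0,0) has only 0/1 same-type neighbors, below 3/4.

No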